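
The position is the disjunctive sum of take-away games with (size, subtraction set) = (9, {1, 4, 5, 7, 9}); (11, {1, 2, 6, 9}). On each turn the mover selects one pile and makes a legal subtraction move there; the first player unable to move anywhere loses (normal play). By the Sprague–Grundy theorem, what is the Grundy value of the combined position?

Pile A, S = {1, 4, 5, 7, 9}:
G(0) = 0
G(1) = mex{0} = 1
G(2) = mex{1} = 0
G(3) = mex{0} = 1
G(4) = mex{1,0} = 2
G(5) = mex{2,1,0} = 3
G(6) = mex{3,0,1} = 2
G(7) = mex{2,1,0,0} = 3
G(8) = mex{3,2,1,1} = 0
G(9) = mex{0,3,2,0,0} = 1
G_A(9) = 1.
Pile B, S = {1, 2, 6, 9}:
G(0) = 0
G(1) = mex{0} = 1
G(2) = mex{1,0} = 2
G(3) = mex{2,1} = 0
G(4) = mex{0,2} = 1
G(5) = mex{1,0} = 2
G(6) = mex{2,1,0} = 3
G(7) = mex{3,2,1} = 0
G(8) = mex{0,3,2} = 1
G(9) = mex{1,0,0,0} = 2
G(10) = mex{2,1,1,1} = 0
G(11) = mex{0,2,2,2} = 1
G_B(11) = 1.
Combined Grundy value = 1 ⊕ 1 = 0.

0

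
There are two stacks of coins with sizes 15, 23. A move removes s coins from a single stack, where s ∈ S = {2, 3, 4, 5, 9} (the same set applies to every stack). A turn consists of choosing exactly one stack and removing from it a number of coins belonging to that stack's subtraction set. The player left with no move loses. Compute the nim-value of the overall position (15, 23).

1

All stacks use S = {2, 3, 4, 5, 9}:
G(0) = 0
G(1) = mex{} = 0
G(2) = mex{0} = 1
G(3) = mex{0,0} = 1
G(4) = mex{1,0,0} = 2
G(5) = mex{1,1,0,0} = 2
G(6) = mex{2,1,1,0} = 3
G(7) = mex{2,2,1,1} = 0
G(8) = mex{3,2,2,1} = 0
G(9) = mex{0,3,2,2,0} = 1
G(10) = mex{0,0,3,2,0} = 1
G(11) = mex{1,0,0,3,1} = 2
G(12) = mex{1,1,0,0,1} = 2
G(13) = mex{2,1,1,0,2} = 3
G(14) = mex{2,2,1,1,2} = 0
G(15) = mex{3,2,2,1,3} = 0
G(16) = mex{0,3,2,2,0} = 1
G(17) = mex{0,0,3,2,0} = 1
G(18) = mex{1,0,0,3,1} = 2
G(19) = mex{1,1,0,0,1} = 2
G(20) = mex{2,1,1,0,2} = 3
G(21) = mex{2,2,1,1,2} = 0
G(22) = mex{3,2,2,1,3} = 0
G(23) = mex{0,3,2,2,0} = 1
Stack A: G(15) = 0.
Stack B: G(23) = 1.
Combined Grundy value = 0 ⊕ 1 = 1.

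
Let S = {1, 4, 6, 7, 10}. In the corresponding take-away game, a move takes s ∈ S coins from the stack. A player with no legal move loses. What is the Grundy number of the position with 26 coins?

3

n :  0  1  2  3  4  5  6  7  8  9 10 11 12 13 14 15 16 17 18 19 20 21 22 23 24 25 26
G :  0  1  0  1  2  0  1  2  3  2  3  4  2  0  1  5  0  1  0  1  2  0  1  2  3  2  3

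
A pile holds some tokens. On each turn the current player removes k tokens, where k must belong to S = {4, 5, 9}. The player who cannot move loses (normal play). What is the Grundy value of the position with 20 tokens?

n :  0  1  2  3  4  5  6  7  8  9 10 11 12 13 14 15 16 17 18 19 20
G :  0  0  0  0  1  1  1  1  2  2  2  2  3  0  0  0  0  1  1  1  1

1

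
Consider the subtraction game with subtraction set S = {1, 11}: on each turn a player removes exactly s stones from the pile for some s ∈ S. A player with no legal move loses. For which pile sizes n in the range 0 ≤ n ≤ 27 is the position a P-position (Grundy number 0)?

0, 2, 4, 6, 8, 10, 12, 14, 16, 18, 20, 22, 24, 26

G(0) = 0
G(1) = mex{0} = 1
G(2) = mex{1} = 0
G(3) = mex{0} = 1
G(4) = mex{1} = 0
G(5) = mex{0} = 1
G(6) = mex{1} = 0
G(7) = mex{0} = 1
G(8) = mex{1} = 0
G(9) = mex{0} = 1
G(10) = mex{1} = 0
G(11) = mex{0,0} = 1
G(12) = mex{1,1} = 0
G(13) = mex{0,0} = 1
G(14) = mex{1,1} = 0
G(15) = mex{0,0} = 1
G(16) = mex{1,1} = 0
G(17) = mex{0,0} = 1
G(18) = mex{1,1} = 0
G(19) = mex{0,0} = 1
G(20) = mex{1,1} = 0
G(21) = mex{0,0} = 1
G(22) = mex{1,1} = 0
G(23) = mex{0,0} = 1
G(24) = mex{1,1} = 0
G(25) = mex{0,0} = 1
G(26) = mex{1,1} = 0
G(27) = mex{0,0} = 1
P-positions are exactly the n with G(n) = 0.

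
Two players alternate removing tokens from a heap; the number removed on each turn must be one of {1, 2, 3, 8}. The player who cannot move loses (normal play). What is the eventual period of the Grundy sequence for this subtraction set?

G(0) = 0
G(1) = mex{0} = 1
G(2) = mex{1,0} = 2
G(3) = mex{2,1,0} = 3
G(4) = mex{3,2,1} = 0
G(5) = mex{0,3,2} = 1
G(6) = mex{1,0,3} = 2
G(7) = mex{2,1,0} = 3
G(8) = mex{3,2,1,0} = 4
G(9) = mex{4,3,2,1} = 0
G(10) = mex{0,4,3,2} = 1
G(11) = mex{1,0,4,3} = 2
G(12) = mex{2,1,0,0} = 3
G(13) = mex{3,2,1,1} = 0
G(14) = mex{0,3,2,2} = 1
G(15) = mex{1,0,3,3} = 2
G(16) = mex{2,1,0,4} = 3
G(17) = mex{3,2,1,0} = 4
G(18) = mex{4,3,2,1} = 0
G(19) = mex{0,4,3,2} = 1
G(n+9) = G(n) holds for n = 0,…,7 (a full window of length max(S) = 8), so the sequence is purely periodic with period 9.

9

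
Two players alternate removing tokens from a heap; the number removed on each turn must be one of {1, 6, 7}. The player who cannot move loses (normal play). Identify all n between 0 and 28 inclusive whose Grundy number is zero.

0, 2, 4, 12, 14, 16, 24, 26, 28

n :  0  1  2  3  4  5  6  7  8  9 10 11 12 13 14 15 16 17 18 19 20 21 22 23 24 25 26 27 28
G :  0  1  0  1  0  1  2  3  2  3  2  3  0  1  0  1  0  1  2  3  2  3  2  3  0  1  0  1  0
P-positions are exactly the n with G(n) = 0.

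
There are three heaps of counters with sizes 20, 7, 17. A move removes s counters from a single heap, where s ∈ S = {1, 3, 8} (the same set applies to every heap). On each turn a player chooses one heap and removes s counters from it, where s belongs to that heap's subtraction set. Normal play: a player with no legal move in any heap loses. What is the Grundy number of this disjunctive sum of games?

All heaps use S = {1, 3, 8}:
n :  0  1  2  3  4  5  6  7  8  9 10 11 12 13 14 15 16 17 18 19 20
G :  0  1  0  1  0  1  0  1  2  3  2  0  1  0  1  0  1  0  1  2  3
Heap A: G(20) = 3.
Heap B: G(7) = 1.
Heap C: G(17) = 0.
Combined Grundy value = 3 ⊕ 1 ⊕ 0 = 2.

2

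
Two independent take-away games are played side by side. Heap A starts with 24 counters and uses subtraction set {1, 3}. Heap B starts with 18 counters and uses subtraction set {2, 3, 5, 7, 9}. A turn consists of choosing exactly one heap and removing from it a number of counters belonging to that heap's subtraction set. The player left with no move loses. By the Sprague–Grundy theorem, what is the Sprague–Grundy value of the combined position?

3

Heap A, S = {1, 3}:
G(0) = 0
G(1) = mex{0} = 1
G(2) = mex{1} = 0
G(3) = mex{0,0} = 1
G(4) = mex{1,1} = 0
G(5) = mex{0,0} = 1
G(6) = mex{1,1} = 0
G(7) = mex{0,0} = 1
G(8) = mex{1,1} = 0
G(9) = mex{0,0} = 1
G(10) = mex{1,1} = 0
G(11) = mex{0,0} = 1
G(12) = mex{1,1} = 0
G(13) = mex{0,0} = 1
G(14) = mex{1,1} = 0
G(15) = mex{0,0} = 1
G(16) = mex{1,1} = 0
G(17) = mex{0,0} = 1
G(18) = mex{1,1} = 0
G(19) = mex{0,0} = 1
G(20) = mex{1,1} = 0
G(21) = mex{0,0} = 1
G(22) = mex{1,1} = 0
G(23) = mex{0,0} = 1
G(24) = mex{1,1} = 0
G_A(24) = 0.
Heap B, S = {2, 3, 5, 7, 9}:
G(0) = 0
G(1) = mex{} = 0
G(2) = mex{0} = 1
G(3) = mex{0,0} = 1
G(4) = mex{1,0} = 2
G(5) = mex{1,1,0} = 2
G(6) = mex{2,1,0} = 3
G(7) = mex{2,2,1,0} = 3
G(8) = mex{3,2,1,0} = 4
G(9) = mex{3,3,2,1,0} = 4
G(10) = mex{4,3,2,1,0} = 5
G(11) = mex{4,4,3,2,1} = 0
G(12) = mex{5,4,3,2,1} = 0
G(13) = mex{0,5,4,3,2} = 1
G(14) = mex{0,0,4,3,2} = 1
G(15) = mex{1,0,5,4,3} = 2
G(16) = mex{1,1,0,4,3} = 2
G(17) = mex{2,1,0,5,4} = 3
G(18) = mex{2,2,1,0,4} = 3
G_B(18) = 3.
Combined Grundy value = 0 ⊕ 3 = 3.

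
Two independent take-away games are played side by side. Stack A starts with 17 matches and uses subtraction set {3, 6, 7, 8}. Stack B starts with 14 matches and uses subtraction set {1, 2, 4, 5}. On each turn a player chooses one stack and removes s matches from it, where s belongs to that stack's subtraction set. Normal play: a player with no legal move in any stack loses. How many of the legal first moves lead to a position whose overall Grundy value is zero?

Stack A, S = {3, 6, 7, 8}:
G(0) = 0
G(1) = mex{} = 0
G(2) = mex{} = 0
G(3) = mex{0} = 1
G(4) = mex{0} = 1
G(5) = mex{0} = 1
G(6) = mex{1,0} = 2
G(7) = mex{1,0,0} = 2
G(8) = mex{1,0,0,0} = 2
G(9) = mex{2,1,0,0} = 3
G(10) = mex{2,1,1,0} = 3
G(11) = mex{2,1,1,1} = 0
G(12) = mex{3,2,1,1} = 0
G(13) = mex{3,2,2,1} = 0
G(14) = mex{0,2,2,2} = 1
G(15) = mex{0,3,2,2} = 1
G(16) = mex{0,3,3,2} = 1
G(17) = mex{1,0,3,3} = 2
G_A(17) = 2.
Stack B, S = {1, 2, 4, 5}:
n :  0  1  2  3  4  5  6  7  8  9 10 11 12 13 14
G :  0  1  2  0  1  2  0  1  2  0  1  2  0  1  2
G_B(14) = 2.
Combined Grundy value = 2 ⊕ 2 = 0.
A winning move leaves total XOR = 0, i.e. changes one component's Grundy value g to g ⊕ X where X is the current total.
Stack A: target g' = 2⊕0 = 2, but every legal move changes the Grundy value (mex property), so 0 moves.
Stack B: target g' = 2⊕0 = 2, but every legal move changes the Grundy value (mex property), so 0 moves.

0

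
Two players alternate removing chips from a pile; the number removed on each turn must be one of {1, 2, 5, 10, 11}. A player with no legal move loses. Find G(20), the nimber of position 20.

2

n :  0  1  2  3  4  5  6  7  8  9 10 11 12 13 14 15 16 17 18 19 20
G :  0  1  2  0  1  2  0  1  2  0  1  2  0  1  2  0  1  2  0  1  2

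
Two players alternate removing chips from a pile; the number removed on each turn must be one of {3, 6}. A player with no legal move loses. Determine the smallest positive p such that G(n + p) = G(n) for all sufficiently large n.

9

n :  0  1  2  3  4  5  6  7  8  9 10 11 12 13 14 15 16 17 18 19
G :  0  0  0  1  1  1  2  2  2  0  0  0  1  1  1  2  2  2  0  0
G(n+9) = G(n) holds for n = 0,…,5 (a full window of length max(S) = 6), so the sequence is purely periodic with period 9.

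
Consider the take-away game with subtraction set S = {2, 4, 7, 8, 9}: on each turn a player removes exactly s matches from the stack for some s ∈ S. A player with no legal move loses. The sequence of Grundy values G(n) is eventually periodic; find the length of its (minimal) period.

n :  0  1  2  3  4  5  6  7  8  9 10 11 12 13 14 15 16 17 18 19 20 21 22 23
G :  0  0  1  1  2  2  0  3  1  4  2  0  0  1  1  2  2  0  3  1  4  2  0  0
G(n+11) = G(n) holds for n = 0,…,8 (a full window of length max(S) = 9), so the sequence is purely periodic with period 11.

11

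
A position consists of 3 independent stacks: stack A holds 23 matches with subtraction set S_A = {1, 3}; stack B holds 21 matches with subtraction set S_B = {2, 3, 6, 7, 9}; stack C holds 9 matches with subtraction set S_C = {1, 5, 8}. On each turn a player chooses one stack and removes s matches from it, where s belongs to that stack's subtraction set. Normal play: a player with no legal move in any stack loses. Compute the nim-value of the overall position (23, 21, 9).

0

Stack A, S = {1, 3}:
G(0) = 0
G(1) = mex{0} = 1
G(2) = mex{1} = 0
G(3) = mex{0,0} = 1
G(4) = mex{1,1} = 0
G(5) = mex{0,0} = 1
G(6) = mex{1,1} = 0
G(7) = mex{0,0} = 1
G(8) = mex{1,1} = 0
G(9) = mex{0,0} = 1
G(10) = mex{1,1} = 0
G(11) = mex{0,0} = 1
G(12) = mex{1,1} = 0
G(13) = mex{0,0} = 1
G(14) = mex{1,1} = 0
G(15) = mex{0,0} = 1
G(16) = mex{1,1} = 0
G(17) = mex{0,0} = 1
G(18) = mex{1,1} = 0
G(19) = mex{0,0} = 1
G(20) = mex{1,1} = 0
G(21) = mex{0,0} = 1
G(22) = mex{1,1} = 0
G(23) = mex{0,0} = 1
G_A(23) = 1.
Stack B, S = {2, 3, 6, 7, 9}:
G(0) = 0
G(1) = mex{} = 0
G(2) = mex{0} = 1
G(3) = mex{0,0} = 1
G(4) = mex{1,0} = 2
G(5) = mex{1,1} = 0
G(6) = mex{2,1,0} = 3
G(7) = mex{0,2,0,0} = 1
G(8) = mex{3,0,1,0} = 2
G(9) = mex{1,3,1,1,0} = 2
G(10) = mex{2,1,2,1,0} = 3
G(11) = mex{2,2,0,2,1} = 3
G(12) = mex{3,2,3,0,1} = 4
G(13) = mex{3,3,1,3,2} = 0
G(14) = mex{4,3,2,1,0} = 5
G(15) = mex{0,4,2,2,3} = 1
G(16) = mex{5,0,3,2,1} = 4
G(17) = mex{1,5,3,3,2} = 0
G(18) = mex{4,1,4,3,2} = 0
G(19) = mex{0,4,0,4,3} = 1
G(20) = mex{0,0,5,0,3} = 1
G(21) = mex{1,0,1,5,4} = 2
G_B(21) = 2.
Stack C, S = {1, 5, 8}:
G(0) = 0
G(1) = mex{0} = 1
G(2) = mex{1} = 0
G(3) = mex{0} = 1
G(4) = mex{1} = 0
G(5) = mex{0,0} = 1
G(6) = mex{1,1} = 0
G(7) = mex{0,0} = 1
G(8) = mex{1,1,0} = 2
G(9) = mex{2,0,1} = 3
G_C(9) = 3.
Combined Grundy value = 1 ⊕ 2 ⊕ 3 = 0.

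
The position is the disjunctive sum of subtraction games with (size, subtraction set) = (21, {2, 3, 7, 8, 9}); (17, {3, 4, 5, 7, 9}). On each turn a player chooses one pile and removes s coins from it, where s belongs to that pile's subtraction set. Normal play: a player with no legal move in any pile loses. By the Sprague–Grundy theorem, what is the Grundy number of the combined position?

Pile A, S = {2, 3, 7, 8, 9}:
n :  0  1  2  3  4  5  6  7  8  9 10 11 12 13 14 15 16 17 18 19 20 21
G :  0  0  1  1  2  0  0  1  1  2  2  0  3  1  2  2  0  0  1  1  2  0
G_A(21) = 0.
Pile B, S = {3, 4, 5, 7, 9}:
G(0) = 0
G(1) = mex{} = 0
G(2) = mex{} = 0
G(3) = mex{0} = 1
G(4) = mex{0,0} = 1
G(5) = mex{0,0,0} = 1
G(6) = mex{1,0,0} = 2
G(7) = mex{1,1,0,0} = 2
G(8) = mex{1,1,1,0} = 2
G(9) = mex{2,1,1,0,0} = 3
G(10) = mex{2,2,1,1,0} = 3
G(11) = mex{2,2,2,1,0} = 3
G(12) = mex{3,2,2,1,1} = 0
G(13) = mex{3,3,2,2,1} = 0
G(14) = mex{3,3,3,2,1} = 0
G(15) = mex{0,3,3,2,2} = 1
G(16) = mex{0,0,3,3,2} = 1
G(17) = mex{0,0,0,3,2} = 1
G_B(17) = 1.
Combined Grundy value = 0 ⊕ 1 = 1.

1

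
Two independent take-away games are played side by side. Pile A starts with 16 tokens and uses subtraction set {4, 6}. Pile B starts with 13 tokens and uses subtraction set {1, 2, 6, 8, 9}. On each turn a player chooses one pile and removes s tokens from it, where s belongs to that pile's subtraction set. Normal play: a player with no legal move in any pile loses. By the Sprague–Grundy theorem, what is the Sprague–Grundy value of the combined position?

2

Pile A, S = {4, 6}:
G(0) = 0
G(1) = mex{} = 0
G(2) = mex{} = 0
G(3) = mex{} = 0
G(4) = mex{0} = 1
G(5) = mex{0} = 1
G(6) = mex{0,0} = 1
G(7) = mex{0,0} = 1
G(8) = mex{1,0} = 2
G(9) = mex{1,0} = 2
G(10) = mex{1,1} = 0
G(11) = mex{1,1} = 0
G(12) = mex{2,1} = 0
G(13) = mex{2,1} = 0
G(14) = mex{0,2} = 1
G(15) = mex{0,2} = 1
G(16) = mex{0,0} = 1
G_A(16) = 1.
Pile B, S = {1, 2, 6, 8, 9}:
n :  0  1  2  3  4  5  6  7  8  9 10 11 12 13
G :  0  1  2  0  1  2  3  0  1  2  0  1  2  3
G_B(13) = 3.
Combined Grundy value = 1 ⊕ 3 = 2.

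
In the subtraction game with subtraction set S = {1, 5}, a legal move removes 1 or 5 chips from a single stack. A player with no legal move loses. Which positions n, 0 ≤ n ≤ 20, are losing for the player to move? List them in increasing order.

n :  0  1  2  3  4  5  6  7  8  9 10 11 12 13 14 15 16 17 18 19 20
G :  0  1  0  1  0  1  0  1  0  1  0  1  0  1  0  1  0  1  0  1  0
P-positions are exactly the n with G(n) = 0.

0, 2, 4, 6, 8, 10, 12, 14, 16, 18, 20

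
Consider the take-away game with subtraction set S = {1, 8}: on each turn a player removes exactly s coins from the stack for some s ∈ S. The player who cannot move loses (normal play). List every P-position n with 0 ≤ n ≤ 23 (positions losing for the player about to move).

G(0) = 0
G(1) = mex{0} = 1
G(2) = mex{1} = 0
G(3) = mex{0} = 1
G(4) = mex{1} = 0
G(5) = mex{0} = 1
G(6) = mex{1} = 0
G(7) = mex{0} = 1
G(8) = mex{1,0} = 2
G(9) = mex{2,1} = 0
G(10) = mex{0,0} = 1
G(11) = mex{1,1} = 0
G(12) = mex{0,0} = 1
G(13) = mex{1,1} = 0
G(14) = mex{0,0} = 1
G(15) = mex{1,1} = 0
G(16) = mex{0,2} = 1
G(17) = mex{1,0} = 2
G(18) = mex{2,1} = 0
G(19) = mex{0,0} = 1
G(20) = mex{1,1} = 0
G(21) = mex{0,0} = 1
G(22) = mex{1,1} = 0
G(23) = mex{0,0} = 1
P-positions are exactly the n with G(n) = 0.

0, 2, 4, 6, 9, 11, 13, 15, 18, 20, 22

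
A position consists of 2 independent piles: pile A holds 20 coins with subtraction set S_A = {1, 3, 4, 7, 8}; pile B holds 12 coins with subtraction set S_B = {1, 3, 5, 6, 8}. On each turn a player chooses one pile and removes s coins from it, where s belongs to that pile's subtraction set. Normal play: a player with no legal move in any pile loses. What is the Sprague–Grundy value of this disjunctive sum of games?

4

Pile A, S = {1, 3, 4, 7, 8}:
G(0) = 0
G(1) = mex{0} = 1
G(2) = mex{1} = 0
G(3) = mex{0,0} = 1
G(4) = mex{1,1,0} = 2
G(5) = mex{2,0,1} = 3
G(6) = mex{3,1,0} = 2
G(7) = mex{2,2,1,0} = 3
G(8) = mex{3,3,2,1,0} = 4
G(9) = mex{4,2,3,0,1} = 5
G(10) = mex{5,3,2,1,0} = 4
G(11) = mex{4,4,3,2,1} = 0
G(12) = mex{0,5,4,3,2} = 1
G(13) = mex{1,4,5,2,3} = 0
G(14) = mex{0,0,4,3,2} = 1
G(15) = mex{1,1,0,4,3} = 2
G(16) = mex{2,0,1,5,4} = 3
G(17) = mex{3,1,0,4,5} = 2
G(18) = mex{2,2,1,0,4} = 3
G(19) = mex{3,3,2,1,0} = 4
G(20) = mex{4,2,3,0,1} = 5
G_A(20) = 5.
Pile B, S = {1, 3, 5, 6, 8}:
G(0) = 0
G(1) = mex{0} = 1
G(2) = mex{1} = 0
G(3) = mex{0,0} = 1
G(4) = mex{1,1} = 0
G(5) = mex{0,0,0} = 1
G(6) = mex{1,1,1,0} = 2
G(7) = mex{2,0,0,1} = 3
G(8) = mex{3,1,1,0,0} = 2
G(9) = mex{2,2,0,1,1} = 3
G(10) = mex{3,3,1,0,0} = 2
G(11) = mex{2,2,2,1,1} = 0
G(12) = mex{0,3,3,2,0} = 1
G_B(12) = 1.
Combined Grundy value = 5 ⊕ 1 = 4.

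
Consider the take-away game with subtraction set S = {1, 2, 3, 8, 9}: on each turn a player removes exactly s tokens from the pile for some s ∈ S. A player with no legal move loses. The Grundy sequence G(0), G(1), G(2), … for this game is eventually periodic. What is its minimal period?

n :  0  1  2  3  4  5  6  7  8  9 10 11 12 13 14 15 16 17 18 19 20 21
G :  0  1  2  3  0  1  2  3  4  5  0  1  2  3  0  1  2  3  4  5  0  1
G(n+10) = G(n) holds for n = 0,…,8 (a full window of length max(S) = 9), so the sequence is purely periodic with period 10.

10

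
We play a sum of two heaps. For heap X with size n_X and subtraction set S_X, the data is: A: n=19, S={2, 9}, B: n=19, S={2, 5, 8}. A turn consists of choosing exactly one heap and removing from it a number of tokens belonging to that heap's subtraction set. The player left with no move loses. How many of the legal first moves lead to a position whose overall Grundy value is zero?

5

Heap A, S = {2, 9}:
n :  0  1  2  3  4  5  6  7  8  9 10 11 12 13 14 15 16 17 18 19
G :  0  0  1  1  0  0  1  1  0  2  1  0  0  1  1  0  0  1  1  0
G_A(19) = 0.
Heap B, S = {2, 5, 8}:
n :  0  1  2  3  4  5  6  7  8  9 10 11 12 13 14 15 16 17 18 19
G :  0  0  1  1  0  2  1  0  2  1  0  0  1  1  0  2  1  0  2  1
G_B(19) = 1.
Combined Grundy value = 0 ⊕ 1 = 1.
A winning move leaves total XOR = 0, i.e. changes one component's Grundy value g to g ⊕ X where X is the current total.
Heap A: need g' = 0⊕1 = 1. Options: 19−2→G=1, 19−9→G=1. Hits: 2.
Heap B: need g' = 1⊕1 = 0. Options: 19−2→G=0, 19−5→G=0, 19−8→G=0. Hits: 3.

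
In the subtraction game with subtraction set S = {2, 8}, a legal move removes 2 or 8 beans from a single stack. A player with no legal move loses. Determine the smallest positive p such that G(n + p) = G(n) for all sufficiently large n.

n :  0  1  2  3  4  5  6  7  8  9 10 11 12 13 14 15 16 17 18 19 20 21
G :  0  0  1  1  0  0  1  1  2  2  0  0  1  1  0  0  1  1  2  2  0  0
G(n+10) = G(n) holds for n = 0,…,7 (a full window of length max(S) = 8), so the sequence is purely periodic with period 10.

10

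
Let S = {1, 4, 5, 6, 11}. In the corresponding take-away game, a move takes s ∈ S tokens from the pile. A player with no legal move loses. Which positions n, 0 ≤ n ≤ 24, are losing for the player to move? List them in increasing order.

n :  0  1  2  3  4  5  6  7  8  9 10 11 12 13 14 15 16 17 18 19 20 21 22 23 24
G :  0  1  0  1  2  3  2  3  4  0  1  4  0  1  2  3  2  3  4  0  1  0  1  2  3
P-positions are exactly the n with G(n) = 0.

0, 2, 9, 12, 19, 21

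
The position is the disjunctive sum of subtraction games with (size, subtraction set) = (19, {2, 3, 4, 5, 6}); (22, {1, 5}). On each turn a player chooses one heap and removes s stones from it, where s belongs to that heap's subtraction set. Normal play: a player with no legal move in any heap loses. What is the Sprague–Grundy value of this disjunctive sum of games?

1

Heap A, S = {2, 3, 4, 5, 6}:
n :  0  1  2  3  4  5  6  7  8  9 10 11 12 13 14 15 16 17 18 19
G :  0  0  1  1  2  2  3  3  0  0  1  1  2  2  3  3  0  0  1  1
G_A(19) = 1.
Heap B, S = {1, 5}:
G(0) = 0
G(1) = mex{0} = 1
G(2) = mex{1} = 0
G(3) = mex{0} = 1
G(4) = mex{1} = 0
G(5) = mex{0,0} = 1
G(6) = mex{1,1} = 0
G(7) = mex{0,0} = 1
G(8) = mex{1,1} = 0
G(9) = mex{0,0} = 1
G(10) = mex{1,1} = 0
G(11) = mex{0,0} = 1
G(12) = mex{1,1} = 0
G(13) = mex{0,0} = 1
G(14) = mex{1,1} = 0
G(15) = mex{0,0} = 1
G(16) = mex{1,1} = 0
G(17) = mex{0,0} = 1
G(18) = mex{1,1} = 0
G(19) = mex{0,0} = 1
G(20) = mex{1,1} = 0
G(21) = mex{0,0} = 1
G(22) = mex{1,1} = 0
G_B(22) = 0.
Combined Grundy value = 1 ⊕ 0 = 1.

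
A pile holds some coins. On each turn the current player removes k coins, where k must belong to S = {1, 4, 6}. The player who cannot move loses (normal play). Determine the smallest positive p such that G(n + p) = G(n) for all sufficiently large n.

5

n :  0  1  2  3  4  5  6  7  8  9 10 11 12 13 14
G :  0  1  0  1  2  0  1  0  1  2  0  1  0  1  2
G(n+5) = G(n) holds for n = 0,…,5 (a full window of length max(S) = 6), so the sequence is purely periodic with period 5.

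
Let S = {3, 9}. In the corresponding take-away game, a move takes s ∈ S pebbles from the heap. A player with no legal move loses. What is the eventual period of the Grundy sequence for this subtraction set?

n :  0  1  2  3  4  5  6  7  8  9 10 11 12 13 14 15 16
G :  0  0  0  1  1  1  0  0  0  1  1  1  0  0  0  1  1
G(n+6) = G(n) holds for n = 0,…,8 (a full window of length max(S) = 9), so the sequence is purely periodic with period 6.

6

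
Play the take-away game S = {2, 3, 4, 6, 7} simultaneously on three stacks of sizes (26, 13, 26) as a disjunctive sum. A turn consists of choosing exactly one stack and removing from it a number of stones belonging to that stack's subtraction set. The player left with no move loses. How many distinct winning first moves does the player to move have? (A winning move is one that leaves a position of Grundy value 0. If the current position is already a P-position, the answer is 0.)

All stacks use S = {2, 3, 4, 6, 7}:
G(0) = 0
G(1) = mex{} = 0
G(2) = mex{0} = 1
G(3) = mex{0,0} = 1
G(4) = mex{1,0,0} = 2
G(5) = mex{1,1,0} = 2
G(6) = mex{2,1,1,0} = 3
G(7) = mex{2,2,1,0,0} = 3
G(8) = mex{3,2,2,1,0} = 4
G(9) = mex{3,3,2,1,1} = 0
G(10) = mex{4,3,3,2,1} = 0
G(11) = mex{0,4,3,2,2} = 1
G(12) = mex{0,0,4,3,2} = 1
G(13) = mex{1,0,0,3,3} = 2
G(14) = mex{1,1,0,4,3} = 2
G(15) = mex{2,1,1,0,4} = 3
G(16) = mex{2,2,1,0,0} = 3
G(17) = mex{3,2,2,1,0} = 4
G(18) = mex{3,3,2,1,1} = 0
G(19) = mex{4,3,3,2,1} = 0
G(20) = mex{0,4,3,2,2} = 1
G(21) = mex{0,0,4,3,2} = 1
G(22) = mex{1,0,0,3,3} = 2
G(23) = mex{1,1,0,4,3} = 2
G(24) = mex{2,1,1,0,4} = 3
G(25) = mex{2,2,1,0,0} = 3
G(26) = mex{3,2,2,1,0} = 4
Stack A: G(26) = 4.
Stack B: G(13) = 2.
Stack C: G(26) = 4.
Combined Grundy value = 4 ⊕ 2 ⊕ 4 = 2.
A winning move leaves total XOR = 0, i.e. changes one component's Grundy value g to g ⊕ X where X is the current total.
Stack A: need g' = 4⊕2 = 6. Options: 26−2→G=3, 26−3→G=2, 26−4→G=2, 26−6→G=1, 26−7→G=0. Hits: 0.
Stack B: need g' = 2⊕2 = 0. Options: 13−2→G=1, 13−3→G=0, 13−4→G=0, 13−6→G=3, 13−7→G=3. Hits: 2.
Stack C: need g' = 4⊕2 = 6. Options: 26−2→G=3, 26−3→G=2, 26−4→G=2, 26−6→G=1, 26−7→G=0. Hits: 0.

2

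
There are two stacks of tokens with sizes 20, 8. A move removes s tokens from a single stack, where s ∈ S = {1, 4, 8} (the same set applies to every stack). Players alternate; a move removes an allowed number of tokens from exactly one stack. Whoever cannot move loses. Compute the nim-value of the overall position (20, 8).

All stacks use S = {1, 4, 8}:
n :  0  1  2  3  4  5  6  7  8  9 10 11 12 13 14 15 16 17 18 19 20
G :  0  1  0  1  2  0  1  0  1  2  3  2  0  1  0  1  2  0  1  0  1
Stack A: G(20) = 1.
Stack B: G(8) = 1.
Combined Grundy value = 1 ⊕ 1 = 0.

0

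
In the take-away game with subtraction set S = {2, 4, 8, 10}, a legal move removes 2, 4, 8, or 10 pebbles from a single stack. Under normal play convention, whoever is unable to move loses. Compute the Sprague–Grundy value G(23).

G(0) = 0
G(1) = mex{} = 0
G(2) = mex{0} = 1
G(3) = mex{0} = 1
G(4) = mex{1,0} = 2
G(5) = mex{1,0} = 2
G(6) = mex{2,1} = 0
G(7) = mex{2,1} = 0
G(8) = mex{0,2,0} = 1
G(9) = mex{0,2,0} = 1
G(10) = mex{1,0,1,0} = 2
G(11) = mex{1,0,1,0} = 2
G(12) = mex{2,1,2,1} = 0
G(13) = mex{2,1,2,1} = 0
G(14) = mex{0,2,0,2} = 1
G(15) = mex{0,2,0,2} = 1
G(16) = mex{1,0,1,0} = 2
G(17) = mex{1,0,1,0} = 2
G(18) = mex{2,1,2,1} = 0
G(19) = mex{2,1,2,1} = 0
G(20) = mex{0,2,0,2} = 1
G(21) = mex{0,2,0,2} = 1
G(22) = mex{1,0,1,0} = 2
G(23) = mex{1,0,1,0} = 2

2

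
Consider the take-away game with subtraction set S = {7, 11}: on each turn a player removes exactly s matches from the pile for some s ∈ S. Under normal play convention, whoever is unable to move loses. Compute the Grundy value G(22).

0

n :  0  1  2  3  4  5  6  7  8  9 10 11 12 13 14 15 16 17 18 19 20 21 22
G :  0  0  0  0  0  0  0  1  1  1  1  1  1  1  2  2  2  2  0  0  0  0  0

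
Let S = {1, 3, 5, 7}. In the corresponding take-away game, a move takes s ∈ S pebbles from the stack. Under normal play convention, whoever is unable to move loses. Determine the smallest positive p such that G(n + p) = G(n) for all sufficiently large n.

2

n :  0  1  2  3  4  5  6  7  8  9 10 11 12 13 14
G :  0  1  0  1  0  1  0  1  0  1  0  1  0  1  0
G(n+2) = G(n) holds for n = 0,…,6 (a full window of length max(S) = 7), so the sequence is purely periodic with period 2.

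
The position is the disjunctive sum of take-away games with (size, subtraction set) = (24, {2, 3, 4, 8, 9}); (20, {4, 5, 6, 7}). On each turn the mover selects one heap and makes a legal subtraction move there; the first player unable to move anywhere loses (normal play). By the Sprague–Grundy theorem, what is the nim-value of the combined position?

2

Heap A, S = {2, 3, 4, 8, 9}:
n :  0  1  2  3  4  5  6  7  8  9 10 11 12 13 14 15 16 17 18 19 20 21 22 23 24
G :  0  0  1  1  2  2  0  0  1  1  2  2  0  0  1  1  2  2  0  0  1  1  2  2  0
G_A(24) = 0.
Heap B, S = {4, 5, 6, 7}:
n :  0  1  2  3  4  5  6  7  8  9 10 11 12 13 14 15 16 17 18 19 20
G :  0  0  0  0  1  1  1  1  2  2  2  0  0  0  0  1  1  1  1  2  2
G_B(20) = 2.
Combined Grundy value = 0 ⊕ 2 = 2.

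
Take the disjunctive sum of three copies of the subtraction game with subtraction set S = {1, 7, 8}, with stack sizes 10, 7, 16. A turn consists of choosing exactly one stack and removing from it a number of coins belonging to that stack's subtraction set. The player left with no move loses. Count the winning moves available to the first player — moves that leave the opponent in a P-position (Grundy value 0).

All stacks use S = {1, 7, 8}:
n :  0  1  2  3  4  5  6  7  8  9 10 11 12 13 14 15 16
G :  0  1  0  1  0  1  0  1  2  3  2  3  2  3  2  0  1
Stack A: G(10) = 2.
Stack B: G(7) = 1.
Stack C: G(16) = 1.
Combined Grundy value = 2 ⊕ 1 ⊕ 1 = 2.
A winning move leaves total XOR = 0, i.e. changes one component's Grundy value g to g ⊕ X where X is the current total.
Stack A: need g' = 2⊕2 = 0. Options: 10−1→G=3, 10−7→G=1, 10−8→G=0. Hits: 1.
Stack B: need g' = 1⊕2 = 3. Options: 7−1→G=0, 7−7→G=0. Hits: 0.
Stack C: need g' = 1⊕2 = 3. Options: 16−1→G=0, 16−7→G=3, 16−8→G=2. Hits: 1.

2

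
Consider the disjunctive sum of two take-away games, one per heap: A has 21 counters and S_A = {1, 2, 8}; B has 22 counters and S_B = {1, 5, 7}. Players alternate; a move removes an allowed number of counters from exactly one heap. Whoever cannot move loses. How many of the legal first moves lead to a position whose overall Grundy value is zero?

Heap A, S = {1, 2, 8}:
G(0) = 0
G(1) = mex{0} = 1
G(2) = mex{1,0} = 2
G(3) = mex{2,1} = 0
G(4) = mex{0,2} = 1
G(5) = mex{1,0} = 2
G(6) = mex{2,1} = 0
G(7) = mex{0,2} = 1
G(8) = mex{1,0,0} = 2
G(9) = mex{2,1,1} = 0
G(10) = mex{0,2,2} = 1
G(11) = mex{1,0,0} = 2
G(12) = mex{2,1,1} = 0
G(13) = mex{0,2,2} = 1
G(14) = mex{1,0,0} = 2
G(15) = mex{2,1,1} = 0
G(16) = mex{0,2,2} = 1
G(17) = mex{1,0,0} = 2
G(18) = mex{2,1,1} = 0
G(19) = mex{0,2,2} = 1
G(20) = mex{1,0,0} = 2
G(21) = mex{2,1,1} = 0
G_A(21) = 0.
Heap B, S = {1, 5, 7}:
G(0) = 0
G(1) = mex{0} = 1
G(2) = mex{1} = 0
G(3) = mex{0} = 1
G(4) = mex{1} = 0
G(5) = mex{0,0} = 1
G(6) = mex{1,1} = 0
G(7) = mex{0,0,0} = 1
G(8) = mex{1,1,1} = 0
G(9) = mex{0,0,0} = 1
G(10) = mex{1,1,1} = 0
G(11) = mex{0,0,0} = 1
G(12) = mex{1,1,1} = 0
G(13) = mex{0,0,0} = 1
G(14) = mex{1,1,1} = 0
G(15) = mex{0,0,0} = 1
G(16) = mex{1,1,1} = 0
G(17) = mex{0,0,0} = 1
G(18) = mex{1,1,1} = 0
G(19) = mex{0,0,0} = 1
G(20) = mex{1,1,1} = 0
G(21) = mex{0,0,0} = 1
G(22) = mex{1,1,1} = 0
G_B(22) = 0.
Combined Grundy value = 0 ⊕ 0 = 0.
A winning move leaves total XOR = 0, i.e. changes one component's Grundy value g to g ⊕ X where X is the current total.
Heap A: target g' = 0⊕0 = 0, but every legal move changes the Grundy value (mex property), so 0 moves.
Heap B: target g' = 0⊕0 = 0, but every legal move changes the Grundy value (mex property), so 0 moves.

0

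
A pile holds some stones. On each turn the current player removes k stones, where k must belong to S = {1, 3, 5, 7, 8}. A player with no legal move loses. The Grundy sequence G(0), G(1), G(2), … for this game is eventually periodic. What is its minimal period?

G(0) = 0
G(1) = mex{0} = 1
G(2) = mex{1} = 0
G(3) = mex{0,0} = 1
G(4) = mex{1,1} = 0
G(5) = mex{0,0,0} = 1
G(6) = mex{1,1,1} = 0
G(7) = mex{0,0,0,0} = 1
G(8) = mex{1,1,1,1,0} = 2
G(9) = mex{2,0,0,0,1} = 3
G(10) = mex{3,1,1,1,0} = 2
G(11) = mex{2,2,0,0,1} = 3
G(12) = mex{3,3,1,1,0} = 2
G(13) = mex{2,2,2,0,1} = 3
G(14) = mex{3,3,3,1,0} = 2
G(15) = mex{2,2,2,2,1} = 0
G(16) = mex{0,3,3,3,2} = 1
G(17) = mex{1,2,2,2,3} = 0
G(18) = mex{0,0,3,3,2} = 1
G(19) = mex{1,1,2,2,3} = 0
G(20) = mex{0,0,0,3,2} = 1
G(21) = mex{1,1,1,2,3} = 0
G(22) = mex{0,0,0,0,2} = 1
G(23) = mex{1,1,1,1,0} = 2
G(24) = mex{2,0,0,0,1} = 3
G(25) = mex{3,1,1,1,0} = 2
G(26) = mex{2,2,0,0,1} = 3
G(27) = mex{3,3,1,1,0} = 2
G(28) = mex{2,2,2,0,1} = 3
G(29) = mex{3,3,3,1,0} = 2
G(30) = mex{2,2,2,2,1} = 0
G(31) = mex{0,3,3,3,2} = 1
G(n+15) = G(n) holds for n = 0,…,7 (a full window of length max(S) = 8), so the sequence is purely periodic with period 15.

15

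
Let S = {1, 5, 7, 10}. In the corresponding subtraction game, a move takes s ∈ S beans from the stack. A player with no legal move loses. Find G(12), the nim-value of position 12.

2

n :  0  1  2  3  4  5  6  7  8  9 10 11 12
G :  0  1  0  1  0  1  0  1  0  1  2  3  2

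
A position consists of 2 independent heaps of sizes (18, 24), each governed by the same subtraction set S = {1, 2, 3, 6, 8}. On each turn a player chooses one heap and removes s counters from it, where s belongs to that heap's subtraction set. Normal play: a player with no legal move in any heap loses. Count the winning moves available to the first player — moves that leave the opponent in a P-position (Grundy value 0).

All heaps use S = {1, 2, 3, 6, 8}:
G(0) = 0
G(1) = mex{0} = 1
G(2) = mex{1,0} = 2
G(3) = mex{2,1,0} = 3
G(4) = mex{3,2,1} = 0
G(5) = mex{0,3,2} = 1
G(6) = mex{1,0,3,0} = 2
G(7) = mex{2,1,0,1} = 3
G(8) = mex{3,2,1,2,0} = 4
G(9) = mex{4,3,2,3,1} = 0
G(10) = mex{0,4,3,0,2} = 1
G(11) = mex{1,0,4,1,3} = 2
G(12) = mex{2,1,0,2,0} = 3
G(13) = mex{3,2,1,3,1} = 0
G(14) = mex{0,3,2,4,2} = 1
G(15) = mex{1,0,3,0,3} = 2
G(16) = mex{2,1,0,1,4} = 3
G(17) = mex{3,2,1,2,0} = 4
G(18) = mex{4,3,2,3,1} = 0
G(19) = mex{0,4,3,0,2} = 1
G(20) = mex{1,0,4,1,3} = 2
G(21) = mex{2,1,0,2,0} = 3
G(22) = mex{3,2,1,3,1} = 0
G(23) = mex{0,3,2,4,2} = 1
G(24) = mex{1,0,3,0,3} = 2
Heap A: G(18) = 0.
Heap B: G(24) = 2.
Combined Grundy value = 0 ⊕ 2 = 2.
A winning move leaves total XOR = 0, i.e. changes one component's Grundy value g to g ⊕ X where X is the current total.
Heap A: need g' = 0⊕2 = 2. Options: 18−1→G=4, 18−2→G=3, 18−3→G=2, 18−6→G=3, 18−8→G=1. Hits: 1.
Heap B: need g' = 2⊕2 = 0. Options: 24−1→G=1, 24−2→G=0, 24−3→G=3, 24−6→G=0, 24−8→G=3. Hits: 2.

3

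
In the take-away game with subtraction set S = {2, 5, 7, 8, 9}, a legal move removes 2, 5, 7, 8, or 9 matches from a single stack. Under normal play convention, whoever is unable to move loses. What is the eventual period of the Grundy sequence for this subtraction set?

G(0) = 0
G(1) = mex{} = 0
G(2) = mex{0} = 1
G(3) = mex{0} = 1
G(4) = mex{1} = 0
G(5) = mex{1,0} = 2
G(6) = mex{0,0} = 1
G(7) = mex{2,1,0} = 3
G(8) = mex{1,1,0,0} = 2
G(9) = mex{3,0,1,0,0} = 2
G(10) = mex{2,2,1,1,0} = 3
G(11) = mex{2,1,0,1,1} = 3
G(12) = mex{3,3,2,0,1} = 4
G(13) = mex{3,2,1,2,0} = 4
G(14) = mex{4,2,3,1,2} = 0
G(15) = mex{4,3,2,3,1} = 0
G(16) = mex{0,3,2,2,3} = 1
G(17) = mex{0,4,3,2,2} = 1
G(18) = mex{1,4,3,3,2} = 0
G(19) = mex{1,0,4,3,3} = 2
G(20) = mex{0,0,4,4,3} = 1
G(21) = mex{2,1,0,4,4} = 3
G(22) = mex{1,1,0,0,4} = 2
G(23) = mex{3,0,1,0,0} = 2
G(24) = mex{2,2,1,1,0} = 3
G(25) = mex{2,1,0,1,1} = 3
G(26) = mex{3,3,2,0,1} = 4
G(27) = mex{3,2,1,2,0} = 4
G(28) = mex{4,2,3,1,2} = 0
G(29) = mex{4,3,2,3,1} = 0
G(n+14) = G(n) holds for n = 0,…,8 (a full window of length max(S) = 9), so the sequence is purely periodic with period 14.

14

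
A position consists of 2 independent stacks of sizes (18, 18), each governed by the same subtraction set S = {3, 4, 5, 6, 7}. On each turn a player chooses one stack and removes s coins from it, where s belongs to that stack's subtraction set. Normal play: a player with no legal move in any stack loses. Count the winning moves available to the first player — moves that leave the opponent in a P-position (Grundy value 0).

All stacks use S = {3, 4, 5, 6, 7}:
n :  0  1  2  3  4  5  6  7  8  9 10 11 12 13 14 15 16 17 18
G :  0  0  0  1  1  1  2  2  2  3  0  0  0  1  1  1  2  2  2
Stack A: G(18) = 2.
Stack B: G(18) = 2.
Combined Grundy value = 2 ⊕ 2 = 0.
A winning move leaves total XOR = 0, i.e. changes one component's Grundy value g to g ⊕ X where X is the current total.
Stack A: target g' = 2⊕0 = 2, but every legal move changes the Grundy value (mex property), so 0 moves.
Stack B: target g' = 2⊕0 = 2, but every legal move changes the Grundy value (mex property), so 0 moves.

0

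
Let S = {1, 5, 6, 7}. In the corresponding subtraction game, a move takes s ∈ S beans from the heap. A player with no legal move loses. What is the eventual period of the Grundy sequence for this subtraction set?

n :  0  1  2  3  4  5  6  7  8  9 10 11 12 13 14 15 16 17 18 19 20 21 22 23 24 25
G :  0  1  0  1  0  1  2  3  2  3  2  3  0  1  0  1  0  1  2  3  2  3  2  3  0  1
G(n+12) = G(n) holds for n = 0,…,6 (a full window of length max(S) = 7), so the sequence is purely periodic with period 12.

12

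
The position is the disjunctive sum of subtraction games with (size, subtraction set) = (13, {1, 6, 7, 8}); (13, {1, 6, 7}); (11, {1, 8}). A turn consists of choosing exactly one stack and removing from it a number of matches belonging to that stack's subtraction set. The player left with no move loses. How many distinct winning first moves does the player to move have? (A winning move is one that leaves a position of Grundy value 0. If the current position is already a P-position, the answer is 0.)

4

Stack A, S = {1, 6, 7, 8}:
G(0) = 0
G(1) = mex{0} = 1
G(2) = mex{1} = 0
G(3) = mex{0} = 1
G(4) = mex{1} = 0
G(5) = mex{0} = 1
G(6) = mex{1,0} = 2
G(7) = mex{2,1,0} = 3
G(8) = mex{3,0,1,0} = 2
G(9) = mex{2,1,0,1} = 3
G(10) = mex{3,0,1,0} = 2
G(11) = mex{2,1,0,1} = 3
G(12) = mex{3,2,1,0} = 4
G(13) = mex{4,3,2,1} = 0
G_A(13) = 0.
Stack B, S = {1, 6, 7}:
G(0) = 0
G(1) = mex{0} = 1
G(2) = mex{1} = 0
G(3) = mex{0} = 1
G(4) = mex{1} = 0
G(5) = mex{0} = 1
G(6) = mex{1,0} = 2
G(7) = mex{2,1,0} = 3
G(8) = mex{3,0,1} = 2
G(9) = mex{2,1,0} = 3
G(10) = mex{3,0,1} = 2
G(11) = mex{2,1,0} = 3
G(12) = mex{3,2,1} = 0
G(13) = mex{0,3,2} = 1
G_B(13) = 1.
Stack C, S = {1, 8}:
G(0) = 0
G(1) = mex{0} = 1
G(2) = mex{1} = 0
G(3) = mex{0} = 1
G(4) = mex{1} = 0
G(5) = mex{0} = 1
G(6) = mex{1} = 0
G(7) = mex{0} = 1
G(8) = mex{1,0} = 2
G(9) = mex{2,1} = 0
G(10) = mex{0,0} = 1
G(11) = mex{1,1} = 0
G_C(11) = 0.
Combined Grundy value = 0 ⊕ 1 ⊕ 0 = 1.
A winning move leaves total XOR = 0, i.e. changes one component's Grundy value g to g ⊕ X where X is the current total.
Stack A: need g' = 0⊕1 = 1. Options: 13−1→G=4, 13−6→G=3, 13−7→G=2, 13−8→G=1. Hits: 1.
Stack B: need g' = 1⊕1 = 0. Options: 13−1→G=0, 13−6→G=3, 13−7→G=2. Hits: 1.
Stack C: need g' = 0⊕1 = 1. Options: 11−1→G=1, 11−8→G=1. Hits: 2.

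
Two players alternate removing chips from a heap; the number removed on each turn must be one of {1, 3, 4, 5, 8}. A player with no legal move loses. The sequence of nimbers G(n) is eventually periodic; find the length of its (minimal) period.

9

n :  0  1  2  3  4  5  6  7  8  9 10 11 12 13 14 15 16 17 18 19
G :  0  1  0  1  2  3  2  3  4  0  1  0  1  2  3  2  3  4  0  1
G(n+9) = G(n) holds for n = 0,…,7 (a full window of length max(S) = 8), so the sequence is purely periodic with period 9.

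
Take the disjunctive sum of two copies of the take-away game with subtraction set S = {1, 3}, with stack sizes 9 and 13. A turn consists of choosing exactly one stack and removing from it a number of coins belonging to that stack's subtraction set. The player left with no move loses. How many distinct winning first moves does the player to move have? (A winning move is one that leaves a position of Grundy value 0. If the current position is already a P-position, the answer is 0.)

0

All stacks use S = {1, 3}:
n :  0  1  2  3  4  5  6  7  8  9 10 11 12 13
G :  0  1  0  1  0  1  0  1  0  1  0  1  0  1
Stack A: G(9) = 1.
Stack B: G(13) = 1.
Combined Grundy value = 1 ⊕ 1 = 0.
A winning move leaves total XOR = 0, i.e. changes one component's Grundy value g to g ⊕ X where X is the current total.
Stack A: target g' = 1⊕0 = 1, but every legal move changes the Grundy value (mex property), so 0 moves.
Stack B: target g' = 1⊕0 = 1, but every legal move changes the Grundy value (mex property), so 0 moves.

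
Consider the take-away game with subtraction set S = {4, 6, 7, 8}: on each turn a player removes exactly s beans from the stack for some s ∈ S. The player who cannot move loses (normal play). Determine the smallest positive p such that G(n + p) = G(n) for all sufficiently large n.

n :  0  1  2  3  4  5  6  7  8  9 10 11 12 13 14 15 16 17 18 19 20 21 22 23 24 25
G :  0  0  0  0  1  1  1  1  2  2  2  2  0  0  0  0  1  1  1  1  2  2  2  2  0  0
G(n+12) = G(n) holds for n = 0,…,7 (a full window of length max(S) = 8), so the sequence is purely periodic with period 12.

12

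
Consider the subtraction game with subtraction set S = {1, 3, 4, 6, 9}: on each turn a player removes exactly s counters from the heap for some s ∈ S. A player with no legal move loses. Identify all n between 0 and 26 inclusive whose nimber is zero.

n :  0  1  2  3  4  5  6  7  8  9 10 11 12 13 14 15 16 17 18 19 20 21 22 23 24 25 26
G :  0  1  0  1  2  3  2  0  1  4  3  2  0  1  0  1  2  3  2  0  1  4  3  2  0  1  0
P-positions are exactly the n with G(n) = 0.

0, 2, 7, 12, 14, 19, 24, 26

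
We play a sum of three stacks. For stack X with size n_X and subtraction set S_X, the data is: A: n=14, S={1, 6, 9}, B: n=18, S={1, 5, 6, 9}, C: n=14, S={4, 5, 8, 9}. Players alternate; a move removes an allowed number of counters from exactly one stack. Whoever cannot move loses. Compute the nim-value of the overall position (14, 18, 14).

2

Stack A, S = {1, 6, 9}:
G(0) = 0
G(1) = mex{0} = 1
G(2) = mex{1} = 0
G(3) = mex{0} = 1
G(4) = mex{1} = 0
G(5) = mex{0} = 1
G(6) = mex{1,0} = 2
G(7) = mex{2,1} = 0
G(8) = mex{0,0} = 1
G(9) = mex{1,1,0} = 2
G(10) = mex{2,0,1} = 3
G(11) = mex{3,1,0} = 2
G(12) = mex{2,2,1} = 0
G(13) = mex{0,0,0} = 1
G(14) = mex{1,1,1} = 0
G_A(14) = 0.
Stack B, S = {1, 5, 6, 9}:
G(0) = 0
G(1) = mex{0} = 1
G(2) = mex{1} = 0
G(3) = mex{0} = 1
G(4) = mex{1} = 0
G(5) = mex{0,0} = 1
G(6) = mex{1,1,0} = 2
G(7) = mex{2,0,1} = 3
G(8) = mex{3,1,0} = 2
G(9) = mex{2,0,1,0} = 3
G(10) = mex{3,1,0,1} = 2
G(11) = mex{2,2,1,0} = 3
G(12) = mex{3,3,2,1} = 0
G(13) = mex{0,2,3,0} = 1
G(14) = mex{1,3,2,1} = 0
G(15) = mex{0,2,3,2} = 1
G(16) = mex{1,3,2,3} = 0
G(17) = mex{0,0,3,2} = 1
G(18) = mex{1,1,0,3} = 2
G_B(18) = 2.
Stack C, S = {4, 5, 8, 9}:
n :  0  1  2  3  4  5  6  7  8  9 10 11 12 13 14
G :  0  0  0  0  1  1  1  1  2  2  2  2  3  0  0
G_C(14) = 0.
Combined Grundy value = 0 ⊕ 2 ⊕ 0 = 2.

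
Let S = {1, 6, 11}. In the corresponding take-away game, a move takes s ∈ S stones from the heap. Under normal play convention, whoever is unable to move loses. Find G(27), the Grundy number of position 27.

1

G(0) = 0
G(1) = mex{0} = 1
G(2) = mex{1} = 0
G(3) = mex{0} = 1
G(4) = mex{1} = 0
G(5) = mex{0} = 1
G(6) = mex{1,0} = 2
G(7) = mex{2,1} = 0
G(8) = mex{0,0} = 1
G(9) = mex{1,1} = 0
G(10) = mex{0,0} = 1
G(11) = mex{1,1,0} = 2
G(12) = mex{2,2,1} = 0
G(13) = mex{0,0,0} = 1
G(14) = mex{1,1,1} = 0
G(15) = mex{0,0,0} = 1
G(16) = mex{1,1,1} = 0
G(17) = mex{0,2,2} = 1
G(18) = mex{1,0,0} = 2
G(19) = mex{2,1,1} = 0
G(20) = mex{0,0,0} = 1
G(21) = mex{1,1,1} = 0
G(22) = mex{0,0,2} = 1
G(23) = mex{1,1,0} = 2
G(24) = mex{2,2,1} = 0
G(25) = mex{0,0,0} = 1
G(26) = mex{1,1,1} = 0
G(27) = mex{0,0,0} = 1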